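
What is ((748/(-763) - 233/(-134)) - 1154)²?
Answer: 13902702306297841/10453426564 ≈ 1.3300e+6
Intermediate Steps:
((748/(-763) - 233/(-134)) - 1154)² = ((748*(-1/763) - 233*(-1/134)) - 1154)² = ((-748/763 + 233/134) - 1154)² = (77547/102242 - 1154)² = (-117909721/102242)² = 13902702306297841/10453426564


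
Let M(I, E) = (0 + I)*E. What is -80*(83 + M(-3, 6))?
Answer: -5200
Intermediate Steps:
M(I, E) = E*I (M(I, E) = I*E = E*I)
-80*(83 + M(-3, 6)) = -80*(83 + 6*(-3)) = -80*(83 - 18) = -80*65 = -5200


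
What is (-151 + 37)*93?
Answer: -10602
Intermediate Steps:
(-151 + 37)*93 = -114*93 = -10602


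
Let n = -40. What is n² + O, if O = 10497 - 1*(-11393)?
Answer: 23490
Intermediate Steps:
O = 21890 (O = 10497 + 11393 = 21890)
n² + O = (-40)² + 21890 = 1600 + 21890 = 23490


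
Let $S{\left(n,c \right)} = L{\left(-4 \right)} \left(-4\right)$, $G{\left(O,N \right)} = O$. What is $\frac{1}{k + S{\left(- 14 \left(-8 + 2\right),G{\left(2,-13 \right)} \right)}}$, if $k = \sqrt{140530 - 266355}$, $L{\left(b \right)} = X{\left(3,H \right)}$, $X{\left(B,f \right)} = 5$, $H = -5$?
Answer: $- \frac{4}{25245} - \frac{i \sqrt{5033}}{25245} \approx -0.00015845 - 0.0028102 i$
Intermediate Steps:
$L{\left(b \right)} = 5$
$S{\left(n,c \right)} = -20$ ($S{\left(n,c \right)} = 5 \left(-4\right) = -20$)
$k = 5 i \sqrt{5033}$ ($k = \sqrt{-125825} = 5 i \sqrt{5033} \approx 354.72 i$)
$\frac{1}{k + S{\left(- 14 \left(-8 + 2\right),G{\left(2,-13 \right)} \right)}} = \frac{1}{5 i \sqrt{5033} - 20} = \frac{1}{-20 + 5 i \sqrt{5033}}$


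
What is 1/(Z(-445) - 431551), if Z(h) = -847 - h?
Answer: -1/431953 ≈ -2.3151e-6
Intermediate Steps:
1/(Z(-445) - 431551) = 1/((-847 - 1*(-445)) - 431551) = 1/((-847 + 445) - 431551) = 1/(-402 - 431551) = 1/(-431953) = -1/431953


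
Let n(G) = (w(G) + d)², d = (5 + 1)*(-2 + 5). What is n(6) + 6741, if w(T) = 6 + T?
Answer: 7641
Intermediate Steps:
d = 18 (d = 6*3 = 18)
n(G) = (24 + G)² (n(G) = ((6 + G) + 18)² = (24 + G)²)
n(6) + 6741 = (24 + 6)² + 6741 = 30² + 6741 = 900 + 6741 = 7641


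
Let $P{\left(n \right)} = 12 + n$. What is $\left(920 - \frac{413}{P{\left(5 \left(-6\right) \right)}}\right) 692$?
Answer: $\frac{5872658}{9} \approx 6.5252 \cdot 10^{5}$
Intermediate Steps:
$\left(920 - \frac{413}{P{\left(5 \left(-6\right) \right)}}\right) 692 = \left(920 - \frac{413}{12 + 5 \left(-6\right)}\right) 692 = \left(920 - \frac{413}{12 - 30}\right) 692 = \left(920 - \frac{413}{-18}\right) 692 = \left(920 - - \frac{413}{18}\right) 692 = \left(920 + \frac{413}{18}\right) 692 = \frac{16973}{18} \cdot 692 = \frac{5872658}{9}$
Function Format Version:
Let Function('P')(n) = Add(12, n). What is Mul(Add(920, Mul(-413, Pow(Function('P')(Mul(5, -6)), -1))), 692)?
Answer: Rational(5872658, 9) ≈ 6.5252e+5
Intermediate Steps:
Mul(Add(920, Mul(-413, Pow(Function('P')(Mul(5, -6)), -1))), 692) = Mul(Add(920, Mul(-413, Pow(Add(12, Mul(5, -6)), -1))), 692) = Mul(Add(920, Mul(-413, Pow(Add(12, -30), -1))), 692) = Mul(Add(920, Mul(-413, Pow(-18, -1))), 692) = Mul(Add(920, Mul(-413, Rational(-1, 18))), 692) = Mul(Add(920, Rational(413, 18)), 692) = Mul(Rational(16973, 18), 692) = Rational(5872658, 9)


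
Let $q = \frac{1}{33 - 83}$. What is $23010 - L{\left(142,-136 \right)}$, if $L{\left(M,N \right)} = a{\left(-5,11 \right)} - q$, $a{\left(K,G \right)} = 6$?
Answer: $\frac{1150199}{50} \approx 23004.0$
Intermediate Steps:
$q = - \frac{1}{50}$ ($q = \frac{1}{-50} = - \frac{1}{50} \approx -0.02$)
$L{\left(M,N \right)} = \frac{301}{50}$ ($L{\left(M,N \right)} = 6 - - \frac{1}{50} = 6 + \frac{1}{50} = \frac{301}{50}$)
$23010 - L{\left(142,-136 \right)} = 23010 - \frac{301}{50} = \frac{1150199}{50}$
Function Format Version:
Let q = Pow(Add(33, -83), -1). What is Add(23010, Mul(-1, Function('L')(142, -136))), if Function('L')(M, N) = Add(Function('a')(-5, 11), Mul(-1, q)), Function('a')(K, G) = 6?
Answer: Rational(1150199, 50) ≈ 23004.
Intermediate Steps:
q = Rational(-1, 50) (q = Pow(-50, -1) = Rational(-1, 50) ≈ -0.020000)
Function('L')(M, N) = Rational(301, 50) (Function('L')(M, N) = Add(6, Mul(-1, Rational(-1, 50))) = Add(6, Rational(1, 50)) = Rational(301, 50))
Add(23010, Mul(-1, Function('L')(142, -136))) = Add(23010, Mul(-1, Rational(301, 50))) = Add(23010, Rational(-301, 50)) = Rational(1150199, 50)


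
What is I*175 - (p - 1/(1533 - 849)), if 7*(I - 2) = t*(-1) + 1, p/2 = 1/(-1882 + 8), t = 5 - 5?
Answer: 240342121/640908 ≈ 375.00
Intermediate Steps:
t = 0
p = -1/937 (p = 2/(-1882 + 8) = 2/(-1874) = 2*(-1/1874) = -1/937 ≈ -0.0010672)
I = 15/7 (I = 2 + (0*(-1) + 1)/7 = 2 + (0 + 1)/7 = 2 + (⅐)*1 = 2 + ⅐ = 15/7 ≈ 2.1429)
I*175 - (p - 1/(1533 - 849)) = (15/7)*175 - (-1/937 - 1/(1533 - 849)) = 375 - (-1/937 - 1/684) = 375 - 1*(-1621/640908) = 375 + 1621/640908 = 240342121/640908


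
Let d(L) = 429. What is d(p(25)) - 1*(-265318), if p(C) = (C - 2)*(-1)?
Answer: 265747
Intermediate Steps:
p(C) = 2 - C (p(C) = (-2 + C)*(-1) = 2 - C)
d(p(25)) - 1*(-265318) = 429 - 1*(-265318) = 429 + 265318 = 265747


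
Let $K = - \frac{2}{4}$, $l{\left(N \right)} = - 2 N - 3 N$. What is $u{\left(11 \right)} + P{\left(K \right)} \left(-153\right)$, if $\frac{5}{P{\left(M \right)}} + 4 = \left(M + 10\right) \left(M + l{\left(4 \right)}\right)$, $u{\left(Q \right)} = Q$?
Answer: $\frac{787}{53} \approx 14.849$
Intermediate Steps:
$l{\left(N \right)} = - 5 N$
$K = - \frac{1}{2}$ ($K = \left(-2\right) \frac{1}{4} = - \frac{1}{2} \approx -0.5$)
$P{\left(M \right)} = \frac{5}{-4 + \left(-20 + M\right) \left(10 + M\right)}$ ($P{\left(M \right)} = \frac{5}{-4 + \left(M + 10\right) \left(M - 20\right)} = \frac{5}{-4 + \left(10 + M\right) \left(M - 20\right)} = \frac{5}{-4 + \left(10 + M\right) \left(-20 + M\right)} = \frac{5}{-4 + \left(-20 + M\right) \left(10 + M\right)}$)
$u{\left(11 \right)} + P{\left(K \right)} \left(-153\right) = 11 + \frac{5}{-204 + \left(- \frac{1}{2}\right)^{2} - -5} \left(-153\right) = 11 + \frac{5}{-204 + \frac{1}{4} + 5} \left(-153\right) = 11 + \frac{5}{- \frac{795}{4}} \left(-153\right) = 11 + 5 \left(- \frac{4}{795}\right) \left(-153\right) = 11 - - \frac{204}{53} = 11 + \frac{204}{53} = \frac{787}{53}$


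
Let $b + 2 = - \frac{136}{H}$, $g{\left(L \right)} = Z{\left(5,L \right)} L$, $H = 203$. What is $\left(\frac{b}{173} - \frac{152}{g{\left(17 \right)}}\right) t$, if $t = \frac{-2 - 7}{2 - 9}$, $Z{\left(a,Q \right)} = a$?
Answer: $- \frac{48457422}{20895805} \approx -2.319$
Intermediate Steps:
$g{\left(L \right)} = 5 L$
$b = - \frac{542}{203}$ ($b = -2 - \frac{136}{203} = - \frac{542}{203} \approx -2.67$)
$t = \frac{9}{7}$ ($t = - \frac{9}{-7} = \left(-9\right) \left(- \frac{1}{7}\right) = \frac{9}{7} \approx 1.2857$)
$\left(\frac{b}{173} - \frac{152}{g{\left(17 \right)}}\right) t = \left(- \frac{542}{203 \cdot 173} - \frac{152}{5 \cdot 17}\right) \frac{9}{7} = \left(\left(- \frac{542}{203}\right) \frac{1}{173} - \frac{152}{85}\right) \frac{9}{7} = \left(- \frac{542}{35119} - \frac{152}{85}\right) \frac{9}{7} = \left(- \frac{5384158}{2985115}\right) \frac{9}{7} = - \frac{48457422}{20895805}$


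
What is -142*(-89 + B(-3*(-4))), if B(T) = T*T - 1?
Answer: -7668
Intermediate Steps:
B(T) = -1 + T**2 (B(T) = T**2 - 1 = -1 + T**2)
-142*(-89 + B(-3*(-4))) = -142*(-89 + (-1 + (-3*(-4))**2)) = -142*(-89 + (-1 + 12**2)) = -142*(-89 + (-1 + 144)) = -142*(-89 + 143) = -142*54 = -7668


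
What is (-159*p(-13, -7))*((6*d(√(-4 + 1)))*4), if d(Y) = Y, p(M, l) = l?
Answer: 26712*I*√3 ≈ 46267.0*I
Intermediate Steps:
(-159*p(-13, -7))*((6*d(√(-4 + 1)))*4) = (-159*(-7))*((6*√(-4 + 1))*4) = 1113*((6*√(-3))*4) = 1113*((6*(I*√3))*4) = 1113*((6*I*√3)*4) = 1113*(24*I*√3) = 26712*I*√3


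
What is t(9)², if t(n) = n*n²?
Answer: 531441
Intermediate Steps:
t(n) = n³
t(9)² = (9³)² = 729² = 531441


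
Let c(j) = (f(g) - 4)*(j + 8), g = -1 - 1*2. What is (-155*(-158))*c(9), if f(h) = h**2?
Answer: 2081650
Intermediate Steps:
g = -3 (g = -1 - 2 = -3)
c(j) = 40 + 5*j (c(j) = ((-3)**2 - 4)*(j + 8) = (9 - 4)*(8 + j) = 5*(8 + j) = 40 + 5*j)
(-155*(-158))*c(9) = (-155*(-158))*(40 + 5*9) = 24490*(40 + 45) = 24490*85 = 2081650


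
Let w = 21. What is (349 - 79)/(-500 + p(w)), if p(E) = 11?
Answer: -90/163 ≈ -0.55215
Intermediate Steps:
(349 - 79)/(-500 + p(w)) = (349 - 79)/(-500 + 11) = 270/(-489) = 270*(-1/489) = -90/163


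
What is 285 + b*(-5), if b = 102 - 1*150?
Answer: 525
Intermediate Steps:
b = -48 (b = 102 - 150 = -48)
285 + b*(-5) = 285 - 48*(-5) = 285 + 240 = 525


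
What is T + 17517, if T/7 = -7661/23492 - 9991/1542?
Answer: 45201556175/2587476 ≈ 17469.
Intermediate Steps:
T = -123260917/2587476 (T = 7*(-7661/23492 - 9991/1542) = 7*(-123260917/18112332) = -123260917/2587476 ≈ -47.638)
T + 17517 = -123260917/2587476 + 17517 = 45201556175/2587476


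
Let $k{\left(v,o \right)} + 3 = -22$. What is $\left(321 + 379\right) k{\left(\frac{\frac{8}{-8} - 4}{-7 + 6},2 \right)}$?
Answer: $-17500$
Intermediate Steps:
$k{\left(v,o \right)} = -25$ ($k{\left(v,o \right)} = -3 - 22 = -25$)
$\left(321 + 379\right) k{\left(\frac{\frac{8}{-8} - 4}{-7 + 6},2 \right)} = \left(321 + 379\right) \left(-25\right) = 700 \left(-25\right) = -17500$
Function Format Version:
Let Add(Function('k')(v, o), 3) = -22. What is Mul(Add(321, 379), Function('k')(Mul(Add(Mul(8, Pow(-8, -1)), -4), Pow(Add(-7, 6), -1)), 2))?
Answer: -17500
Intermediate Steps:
Function('k')(v, o) = -25 (Function('k')(v, o) = Add(-3, -22) = -25)
Mul(Add(321, 379), Function('k')(Mul(Add(Mul(8, Pow(-8, -1)), -4), Pow(Add(-7, 6), -1)), 2)) = Mul(Add(321, 379), -25) = Mul(700, -25) = -17500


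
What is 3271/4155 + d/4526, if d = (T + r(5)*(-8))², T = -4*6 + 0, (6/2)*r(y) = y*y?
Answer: 73440739/28208295 ≈ 2.6035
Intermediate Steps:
r(y) = y²/3 (r(y) = (y*y)/3 = y²/3)
T = -24 (T = -24 + 0 = -24)
d = 73984/9 (d = (-24 + ((⅓)*5²)*(-8))² = (-24 + ((⅓)*25)*(-8))² = (-24 + (25/3)*(-8))² = (-24 - 200/3)² = (-272/3)² = 73984/9 ≈ 8220.4)
3271/4155 + d/4526 = 3271/4155 + (73984/9)/4526 = 3271*(1/4155) + (73984/9)*(1/4526) = 3271/4155 + 36992/20367 = 73440739/28208295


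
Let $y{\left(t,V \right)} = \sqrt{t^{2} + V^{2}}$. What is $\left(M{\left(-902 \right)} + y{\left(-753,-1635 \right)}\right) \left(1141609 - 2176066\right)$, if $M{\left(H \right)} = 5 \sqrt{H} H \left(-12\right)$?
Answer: $- 3103371 \sqrt{360026} - 55984812840 i \sqrt{902} \approx -1.8621 \cdot 10^{9} - 1.6814 \cdot 10^{12} i$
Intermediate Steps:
$M{\left(H \right)} = - 60 H^{\frac{3}{2}}$ ($M{\left(H \right)} = 5 H^{\frac{3}{2}} \left(-12\right) = - 60 H^{\frac{3}{2}}$)
$y{\left(t,V \right)} = \sqrt{V^{2} + t^{2}}$
$\left(M{\left(-902 \right)} + y{\left(-753,-1635 \right)}\right) \left(1141609 - 2176066\right) = \left(- 60 \left(-902\right)^{\frac{3}{2}} + \sqrt{\left(-1635\right)^{2} + \left(-753\right)^{2}}\right) \left(1141609 - 2176066\right) = \left(- 60 \left(- 902 i \sqrt{902}\right) + \sqrt{2673225 + 567009}\right) \left(-1034457\right) = \left(54120 i \sqrt{902} + \sqrt{3240234}\right) \left(-1034457\right) = \left(54120 i \sqrt{902} + 3 \sqrt{360026}\right) \left(-1034457\right) = \left(3 \sqrt{360026} + 54120 i \sqrt{902}\right) \left(-1034457\right) = - 3103371 \sqrt{360026} - 55984812840 i \sqrt{902}$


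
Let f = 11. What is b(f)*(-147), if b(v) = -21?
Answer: 3087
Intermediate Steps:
b(f)*(-147) = -21*(-147) = 3087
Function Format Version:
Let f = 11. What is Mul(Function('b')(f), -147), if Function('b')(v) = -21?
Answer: 3087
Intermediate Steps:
Mul(Function('b')(f), -147) = Mul(-21, -147) = 3087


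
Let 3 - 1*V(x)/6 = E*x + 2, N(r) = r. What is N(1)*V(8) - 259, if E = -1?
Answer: -205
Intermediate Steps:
V(x) = 6 + 6*x (V(x) = 18 - 6*(-x + 2) = 18 - 6*(2 - x) = 18 + (-12 + 6*x) = 6 + 6*x)
N(1)*V(8) - 259 = 1*(6 + 6*8) - 259 = 1*(6 + 48) - 259 = 1*54 - 259 = 54 - 259 = -205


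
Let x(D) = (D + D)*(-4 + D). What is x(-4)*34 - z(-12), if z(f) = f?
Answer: 2188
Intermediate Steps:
x(D) = 2*D*(-4 + D) (x(D) = (2*D)*(-4 + D) = 2*D*(-4 + D))
x(-4)*34 - z(-12) = (2*(-4)*(-4 - 4))*34 - 1*(-12) = (2*(-4)*(-8))*34 + 12 = 64*34 + 12 = 2176 + 12 = 2188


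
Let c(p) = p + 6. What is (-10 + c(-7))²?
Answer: 121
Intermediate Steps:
c(p) = 6 + p
(-10 + c(-7))² = (-10 + (6 - 7))² = (-10 - 1)² = (-11)² = 121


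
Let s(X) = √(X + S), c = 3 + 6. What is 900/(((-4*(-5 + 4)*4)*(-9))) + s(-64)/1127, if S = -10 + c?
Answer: -25/4 + I*√65/1127 ≈ -6.25 + 0.0071537*I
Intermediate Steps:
c = 9
S = -1 (S = -10 + 9 = -1)
s(X) = √(-1 + X) (s(X) = √(X - 1) = √(-1 + X))
900/(((-4*(-5 + 4)*4)*(-9))) + s(-64)/1127 = 900/(((-4*(-5 + 4)*4)*(-9))) + √(-1 - 64)/1127 = 900/(((-4*(-1)*4)*(-9))) + √(-65)*(1/1127) = 900/(((4*4)*(-9))) + (I*√65)*(1/1127) = 900/((16*(-9))) + I*√65/1127 = 900/(-144) + I*√65/1127 = 900*(-1/144) + I*√65/1127 = -25/4 + I*√65/1127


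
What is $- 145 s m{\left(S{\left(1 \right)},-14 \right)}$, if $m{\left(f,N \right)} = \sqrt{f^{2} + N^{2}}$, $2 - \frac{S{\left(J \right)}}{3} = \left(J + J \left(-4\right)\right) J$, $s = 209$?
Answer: $- 30305 \sqrt{421} \approx -6.2181 \cdot 10^{5}$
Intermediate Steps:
$S{\left(J \right)} = 6 + 9 J^{2}$ ($S{\left(J \right)} = 6 - 3 \left(J + J \left(-4\right)\right) J = 6 - 3 \left(J - 4 J\right) J = 6 - 3 - 3 J J = 6 - 3 \left(- 3 J^{2}\right) = 6 + 9 J^{2}$)
$m{\left(f,N \right)} = \sqrt{N^{2} + f^{2}}$
$- 145 s m{\left(S{\left(1 \right)},-14 \right)} = \left(-145\right) 209 \sqrt{\left(-14\right)^{2} + \left(6 + 9 \cdot 1^{2}\right)^{2}} = - 30305 \sqrt{196 + \left(6 + 9 \cdot 1\right)^{2}} = - 30305 \sqrt{196 + \left(6 + 9\right)^{2}} = - 30305 \sqrt{196 + 15^{2}} = - 30305 \sqrt{196 + 225} = - 30305 \sqrt{421}$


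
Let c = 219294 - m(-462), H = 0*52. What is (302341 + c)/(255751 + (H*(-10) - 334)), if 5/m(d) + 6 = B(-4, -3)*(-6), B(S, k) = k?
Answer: 6259615/3065004 ≈ 2.0423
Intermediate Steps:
m(d) = 5/12 (m(d) = 5/(-6 - 3*(-6)) = 5/(-6 + 18) = 5/12)
H = 0
c = 2631523/12 (c = 219294 - 1*5/12 = 219294 - 5/12 = 2631523/12 ≈ 2.1929e+5)
(302341 + c)/(255751 + (H*(-10) - 334)) = (302341 + 2631523/12)/(255751 + (0*(-10) - 334)) = 6259615/(12*(255751 + (0 - 334))) = 6259615/(12*(255751 - 334)) = (6259615/12)/255417 = (6259615/12)*(1/255417) = 6259615/3065004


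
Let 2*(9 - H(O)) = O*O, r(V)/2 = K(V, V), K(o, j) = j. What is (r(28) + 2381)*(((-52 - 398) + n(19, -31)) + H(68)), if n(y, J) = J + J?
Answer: -6860155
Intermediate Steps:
n(y, J) = 2*J
r(V) = 2*V
H(O) = 9 - O²/2 (H(O) = 9 - O*O/2 = 9 - O²/2)
(r(28) + 2381)*(((-52 - 398) + n(19, -31)) + H(68)) = (2*28 + 2381)*(((-52 - 398) + 2*(-31)) + (9 - ½*68²)) = (56 + 2381)*((-450 - 62) + (9 - ½*4624)) = 2437*(-512 + (9 - 2312)) = 2437*(-512 - 2303) = 2437*(-2815) = -6860155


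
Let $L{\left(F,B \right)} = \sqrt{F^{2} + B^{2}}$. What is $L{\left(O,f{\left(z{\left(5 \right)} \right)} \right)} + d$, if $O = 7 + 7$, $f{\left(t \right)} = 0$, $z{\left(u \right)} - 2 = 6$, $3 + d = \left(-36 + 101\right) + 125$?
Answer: $201$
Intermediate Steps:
$d = 187$ ($d = -3 + \left(\left(-36 + 101\right) + 125\right) = -3 + \left(65 + 125\right) = -3 + 190 = 187$)
$z{\left(u \right)} = 8$ ($z{\left(u \right)} = 2 + 6 = 8$)
$O = 14$
$L{\left(F,B \right)} = \sqrt{B^{2} + F^{2}}$
$L{\left(O,f{\left(z{\left(5 \right)} \right)} \right)} + d = \sqrt{0^{2} + 14^{2}} + 187 = \sqrt{0 + 196} + 187 = \sqrt{196} + 187 = 14 + 187 = 201$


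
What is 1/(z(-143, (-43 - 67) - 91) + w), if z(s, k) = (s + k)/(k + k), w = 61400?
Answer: 201/12341572 ≈ 1.6286e-5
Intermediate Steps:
z(s, k) = (k + s)/(2*k) (z(s, k) = (k + s)/((2*k)) = (k + s)*(1/(2*k)) = (k + s)/(2*k))
1/(z(-143, (-43 - 67) - 91) + w) = 1/((((-43 - 67) - 91) - 143)/(2*((-43 - 67) - 91)) + 61400) = 1/(((-110 - 91) - 143)/(2*(-110 - 91)) + 61400) = 1/((½)*(-201 - 143)/(-201) + 61400) = 1/((½)*(-1/201)*(-344) + 61400) = 1/(172/201 + 61400) = 1/(12341572/201) = 201/12341572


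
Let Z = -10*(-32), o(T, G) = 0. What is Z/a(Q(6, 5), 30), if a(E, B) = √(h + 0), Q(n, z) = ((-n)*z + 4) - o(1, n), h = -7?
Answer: -320*I*√7/7 ≈ -120.95*I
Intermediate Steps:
Q(n, z) = 4 - n*z (Q(n, z) = ((-n)*z + 4) - 1*0 = (-n*z + 4) + 0 = (4 - n*z) + 0 = 4 - n*z)
a(E, B) = I*√7 (a(E, B) = √(-7 + 0) = √(-7) = I*√7)
Z = 320
Z/a(Q(6, 5), 30) = 320/((I*√7)) = 320*(-I*√7/7) = -320*I*√7/7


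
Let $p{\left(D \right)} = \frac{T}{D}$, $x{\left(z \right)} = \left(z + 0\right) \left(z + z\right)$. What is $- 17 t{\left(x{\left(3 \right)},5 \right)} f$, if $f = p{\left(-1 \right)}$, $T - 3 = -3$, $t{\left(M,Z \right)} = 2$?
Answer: $0$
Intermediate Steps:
$x{\left(z \right)} = 2 z^{2}$ ($x{\left(z \right)} = z 2 z = 2 z^{2}$)
$T = 0$ ($T = 3 - 3 = 0$)
$p{\left(D \right)} = 0$ ($p{\left(D \right)} = \frac{0}{D} = 0$)
$f = 0$
$- 17 t{\left(x{\left(3 \right)},5 \right)} f = \left(-17\right) 2 \cdot 0 = \left(-34\right) 0 = 0$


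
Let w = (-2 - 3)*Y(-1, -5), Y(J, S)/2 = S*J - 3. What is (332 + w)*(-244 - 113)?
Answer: -111384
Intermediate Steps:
Y(J, S) = -6 + 2*J*S (Y(J, S) = 2*(S*J - 3) = 2*(J*S - 3) = 2*(-3 + J*S) = -6 + 2*J*S)
w = -20 (w = (-2 - 3)*(-6 + 2*(-1)*(-5)) = -5*(-6 + 10) = -5*4 = -20)
(332 + w)*(-244 - 113) = (332 - 20)*(-244 - 113) = 312*(-357) = -111384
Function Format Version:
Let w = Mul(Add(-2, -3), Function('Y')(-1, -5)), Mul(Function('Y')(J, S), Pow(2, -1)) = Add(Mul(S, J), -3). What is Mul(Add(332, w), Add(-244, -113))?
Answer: -111384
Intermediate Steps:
Function('Y')(J, S) = Add(-6, Mul(2, J, S)) (Function('Y')(J, S) = Mul(2, Add(Mul(S, J), -3)) = Mul(2, Add(Mul(J, S), -3)) = Mul(2, Add(-3, Mul(J, S))) = Add(-6, Mul(2, J, S)))
w = -20 (w = Mul(Add(-2, -3), Add(-6, Mul(2, -1, -5))) = Mul(-5, Add(-6, 10)) = Mul(-5, 4) = -20)
Mul(Add(332, w), Add(-244, -113)) = Mul(Add(332, -20), Add(-244, -113)) = Mul(312, -357) = -111384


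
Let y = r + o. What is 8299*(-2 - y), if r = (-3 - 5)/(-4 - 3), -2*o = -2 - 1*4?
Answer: -356857/7 ≈ -50980.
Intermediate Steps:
o = 3 (o = -(-2 - 1*4)/2 = -(-2 - 4)/2 = -½*(-6) = 3)
r = 8/7 (r = -8/(-7) = -8*(-⅐) = 8/7 ≈ 1.1429)
y = 29/7 (y = 8/7 + 3 = 29/7 ≈ 4.1429)
8299*(-2 - y) = 8299*(-2 - 1*29/7) = 8299*(-2 - 29/7) = 8299*(-43/7) = -356857/7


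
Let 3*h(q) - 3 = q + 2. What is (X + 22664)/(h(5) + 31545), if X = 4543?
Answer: 81621/94645 ≈ 0.86239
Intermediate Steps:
h(q) = 5/3 + q/3 (h(q) = 1 + (q + 2)/3 = 1 + (2 + q)/3 = 1 + (⅔ + q/3) = 5/3 + q/3)
(X + 22664)/(h(5) + 31545) = (4543 + 22664)/((5/3 + (⅓)*5) + 31545) = 27207/((5/3 + 5/3) + 31545) = 27207/(10/3 + 31545) = 27207/(94645/3) = 27207*(3/94645) = 81621/94645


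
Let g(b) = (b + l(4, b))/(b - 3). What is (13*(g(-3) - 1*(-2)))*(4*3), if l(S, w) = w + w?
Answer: 546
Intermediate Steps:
l(S, w) = 2*w
g(b) = 3*b/(-3 + b) (g(b) = (b + 2*b)/(b - 3) = (3*b)/(-3 + b) = 3*b/(-3 + b))
(13*(g(-3) - 1*(-2)))*(4*3) = (13*(3*(-3)/(-3 - 3) - 1*(-2)))*(4*3) = (13*(3*(-3)/(-6) + 2))*12 = (13*(3*(-3)*(-⅙) + 2))*12 = (13*(3/2 + 2))*12 = (13*(7/2))*12 = (91/2)*12 = 546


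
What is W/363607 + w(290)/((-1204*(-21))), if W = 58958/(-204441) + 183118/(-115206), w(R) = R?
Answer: 757763770723481/66096310624260798 ≈ 0.011465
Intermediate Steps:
W = -189013429/100653119 (W = 58958*(-1/204441) + 183118*(-1/115206) = -58958/204441 - 7043/4431 = -189013429/100653119 ≈ -1.8779)
W/363607 + w(290)/((-1204*(-21))) = -189013429/100653119/363607 + 290/((-1204*(-21))) = -189013429/100653119*1/363607 + 290/25284 = -189013429/36598178640233 + 290*(1/25284) = -189013429/36598178640233 + 145/12642 = 757763770723481/66096310624260798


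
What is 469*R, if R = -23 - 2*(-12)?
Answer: 469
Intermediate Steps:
R = 1 (R = -23 + 24 = 1)
469*R = 469*1 = 469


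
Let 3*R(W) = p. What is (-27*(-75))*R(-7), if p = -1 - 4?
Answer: -3375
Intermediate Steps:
p = -5
R(W) = -5/3 (R(W) = (⅓)*(-5) = -5/3)
(-27*(-75))*R(-7) = -27*(-75)*(-5/3) = 2025*(-5/3) = -3375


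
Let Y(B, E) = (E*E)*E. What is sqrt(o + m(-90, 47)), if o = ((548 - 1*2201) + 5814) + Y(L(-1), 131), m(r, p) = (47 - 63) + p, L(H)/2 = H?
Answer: sqrt(2252283) ≈ 1500.8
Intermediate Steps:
L(H) = 2*H
Y(B, E) = E**3 (Y(B, E) = E**2*E = E**3)
m(r, p) = -16 + p
o = 2252252 (o = ((548 - 1*2201) + 5814) + 131**3 = ((548 - 2201) + 5814) + 2248091 = (-1653 + 5814) + 2248091 = 4161 + 2248091 = 2252252)
sqrt(o + m(-90, 47)) = sqrt(2252252 + (-16 + 47)) = sqrt(2252252 + 31) = sqrt(2252283)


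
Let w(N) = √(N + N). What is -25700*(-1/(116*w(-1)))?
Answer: -6425*I*√2/58 ≈ -156.66*I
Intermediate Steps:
w(N) = √2*√N (w(N) = √(2*N) = √2*√N)
-25700*(-1/(116*w(-1))) = -25700*I*√2/232 = -6425*I*√2/58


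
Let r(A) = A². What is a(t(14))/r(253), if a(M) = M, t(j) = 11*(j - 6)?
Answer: 8/5819 ≈ 0.0013748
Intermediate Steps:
t(j) = -66 + 11*j (t(j) = 11*(-6 + j) = -66 + 11*j)
a(t(14))/r(253) = (-66 + 11*14)/(253²) = (-66 + 154)/64009 = 88*(1/64009) = 8/5819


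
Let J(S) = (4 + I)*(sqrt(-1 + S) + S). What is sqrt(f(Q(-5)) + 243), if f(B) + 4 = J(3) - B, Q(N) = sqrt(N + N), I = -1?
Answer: sqrt(248 + 3*sqrt(2) - I*sqrt(10)) ≈ 15.882 - 0.09955*I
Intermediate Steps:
J(S) = 3*S + 3*sqrt(-1 + S) (J(S) = (4 - 1)*(sqrt(-1 + S) + S) = 3*(S + sqrt(-1 + S)) = 3*S + 3*sqrt(-1 + S))
Q(N) = sqrt(2)*sqrt(N) (Q(N) = sqrt(2*N) = sqrt(2)*sqrt(N))
f(B) = 5 - B + 3*sqrt(2) (f(B) = -4 + ((3*3 + 3*sqrt(-1 + 3)) - B) = -4 + ((9 + 3*sqrt(2)) - B) = -4 + (9 - B + 3*sqrt(2)) = 5 - B + 3*sqrt(2))
sqrt(f(Q(-5)) + 243) = sqrt((5 - sqrt(2)*sqrt(-5) + 3*sqrt(2)) + 243) = sqrt((5 - sqrt(2)*I*sqrt(5) + 3*sqrt(2)) + 243) = sqrt((5 - I*sqrt(10) + 3*sqrt(2)) + 243) = sqrt((5 + 3*sqrt(2) - I*sqrt(10)) + 243) = sqrt(248 + 3*sqrt(2) - I*sqrt(10))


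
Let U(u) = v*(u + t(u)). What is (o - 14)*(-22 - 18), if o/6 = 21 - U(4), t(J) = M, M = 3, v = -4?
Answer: -11200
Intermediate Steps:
t(J) = 3
U(u) = -12 - 4*u (U(u) = -4*(u + 3) = -4*(3 + u) = -12 - 4*u)
o = 294 (o = 6*(21 - (-12 - 4*4)) = 6*(21 - (-12 - 16)) = 6*(21 - 1*(-28)) = 6*(21 + 28) = 6*49 = 294)
(o - 14)*(-22 - 18) = (294 - 14)*(-22 - 18) = 280*(-40) = -11200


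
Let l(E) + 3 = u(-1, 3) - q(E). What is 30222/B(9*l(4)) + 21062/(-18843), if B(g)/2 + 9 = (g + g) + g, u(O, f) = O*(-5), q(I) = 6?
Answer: -31911203/244959 ≈ -130.27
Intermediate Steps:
u(O, f) = -5*O
l(E) = -4 (l(E) = -3 + (-5*(-1) - 1*6) = -3 + (5 - 6) = -3 - 1 = -4)
B(g) = -18 + 6*g (B(g) = -18 + 2*((g + g) + g) = -18 + 2*(2*g + g) = -18 + 2*(3*g) = -18 + 6*g)
30222/B(9*l(4)) + 21062/(-18843) = 30222/(-18 + 6*(9*(-4))) + 21062/(-18843) = 30222/(-18 + 6*(-36)) + 21062*(-1/18843) = 30222/(-18 - 216) - 21062/18843 = 30222/(-234) - 21062/18843 = 30222*(-1/234) - 21062/18843 = -1679/13 - 21062/18843 = -31911203/244959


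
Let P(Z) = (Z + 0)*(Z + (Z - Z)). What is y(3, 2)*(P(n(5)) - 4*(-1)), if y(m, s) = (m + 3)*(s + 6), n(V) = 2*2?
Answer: 960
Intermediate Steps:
n(V) = 4
P(Z) = Z² (P(Z) = Z*(Z + 0) = Z*Z = Z²)
y(m, s) = (3 + m)*(6 + s)
y(3, 2)*(P(n(5)) - 4*(-1)) = (18 + 3*2 + 6*3 + 3*2)*(4² - 4*(-1)) = (18 + 6 + 18 + 6)*(16 + 4) = 48*20 = 960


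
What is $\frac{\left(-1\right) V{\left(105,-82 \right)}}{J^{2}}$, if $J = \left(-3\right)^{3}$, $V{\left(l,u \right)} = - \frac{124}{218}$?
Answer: $\frac{62}{79461} \approx 0.00078026$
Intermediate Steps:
$V{\left(l,u \right)} = - \frac{62}{109}$ ($V{\left(l,u \right)} = \left(-124\right) \frac{1}{218} = - \frac{62}{109}$)
$J = -27$
$\frac{\left(-1\right) V{\left(105,-82 \right)}}{J^{2}} = \frac{\left(-1\right) \left(- \frac{62}{109}\right)}{\left(-27\right)^{2}} = \frac{62}{109 \cdot 729} = \frac{62}{109} \cdot \frac{1}{729} = \frac{62}{79461}$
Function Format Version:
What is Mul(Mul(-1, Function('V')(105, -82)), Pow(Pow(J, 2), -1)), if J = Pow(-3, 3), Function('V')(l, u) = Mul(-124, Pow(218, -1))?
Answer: Rational(62, 79461) ≈ 0.00078026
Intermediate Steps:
Function('V')(l, u) = Rational(-62, 109) (Function('V')(l, u) = Mul(-124, Rational(1, 218)) = Rational(-62, 109))
J = -27
Mul(Mul(-1, Function('V')(105, -82)), Pow(Pow(J, 2), -1)) = Mul(Mul(-1, Rational(-62, 109)), Pow(Pow(-27, 2), -1)) = Mul(Rational(62, 109), Pow(729, -1)) = Mul(Rational(62, 109), Rational(1, 729)) = Rational(62, 79461)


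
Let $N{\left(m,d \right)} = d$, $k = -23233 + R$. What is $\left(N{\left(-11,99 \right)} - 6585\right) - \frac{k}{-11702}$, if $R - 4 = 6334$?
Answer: $- \frac{75916067}{11702} \approx -6487.4$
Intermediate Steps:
$R = 6338$ ($R = 4 + 6334 = 6338$)
$k = -16895$ ($k = -23233 + 6338 = -16895$)
$\left(N{\left(-11,99 \right)} - 6585\right) - \frac{k}{-11702} = \left(99 - 6585\right) - - \frac{16895}{-11702} = \left(99 - 6585\right) - \left(-16895\right) \left(- \frac{1}{11702}\right) = -6486 - \frac{16895}{11702} = - \frac{75916067}{11702}$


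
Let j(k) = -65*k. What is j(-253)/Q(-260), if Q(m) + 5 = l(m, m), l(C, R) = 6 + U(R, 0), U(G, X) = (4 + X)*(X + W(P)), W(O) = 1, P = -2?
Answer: 3289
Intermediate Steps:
U(G, X) = (1 + X)*(4 + X) (U(G, X) = (4 + X)*(X + 1) = (4 + X)*(1 + X) = (1 + X)*(4 + X))
l(C, R) = 10 (l(C, R) = 6 + (4 + 0**2 + 5*0) = 6 + (4 + 0 + 0) = 6 + 4 = 10)
Q(m) = 5 (Q(m) = -5 + 10 = 5)
j(-253)/Q(-260) = -65*(-253)/5 = 16445*(1/5) = 3289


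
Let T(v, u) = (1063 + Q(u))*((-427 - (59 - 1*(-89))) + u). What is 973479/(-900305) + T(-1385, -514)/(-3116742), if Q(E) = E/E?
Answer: -331817180523/467669734385 ≈ -0.70951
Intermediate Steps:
Q(E) = 1
T(v, u) = -611800 + 1064*u (T(v, u) = (1063 + 1)*((-427 - (59 - 1*(-89))) + u) = 1064*((-427 - (59 + 89)) + u) = 1064*((-427 - 1*148) + u) = 1064*((-427 - 148) + u) = 1064*(-575 + u) = -611800 + 1064*u)
973479/(-900305) + T(-1385, -514)/(-3116742) = 973479/(-900305) + (-611800 + 1064*(-514))/(-3116742) = 973479*(-1/900305) + (-611800 - 546896)*(-1/3116742) = -973479/900305 - 1158696*(-1/3116742) = -973479/900305 + 193116/519457 = -331817180523/467669734385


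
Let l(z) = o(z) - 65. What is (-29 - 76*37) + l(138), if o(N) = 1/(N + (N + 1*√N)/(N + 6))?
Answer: -8431589914/2901449 - 24*√138/66733327 ≈ -2906.0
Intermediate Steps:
o(N) = 1/(N + (N + √N)/(6 + N))
l(z) = -65 + (6 + z)/(√z + z² + 7*z) (l(z) = (6 + z)/(√z + z² + 7*z) - 65 = -65 + (6 + z)/(√z + z² + 7*z))
(-29 - 76*37) + l(138) = (-29 - 76*37) + (-65 + (6 + 138)/(√138 + 138² + 7*138)) = (-29 - 2812) + (-65 + 144/(√138 + 19044 + 966)) = -2841 + (-65 + 144/(20010 + √138)) = -2906 + 144/(20010 + √138)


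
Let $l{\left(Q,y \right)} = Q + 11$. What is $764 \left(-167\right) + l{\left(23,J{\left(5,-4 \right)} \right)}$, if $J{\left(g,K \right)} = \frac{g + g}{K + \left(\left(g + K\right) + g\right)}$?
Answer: $-127554$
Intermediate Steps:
$J{\left(g,K \right)} = \frac{2 g}{2 K + 2 g}$ ($J{\left(g,K \right)} = \frac{2 g}{K + \left(\left(K + g\right) + g\right)} = \frac{2 g}{K + \left(K + 2 g\right)} = \frac{2 g}{2 K + 2 g}$)
$l{\left(Q,y \right)} = 11 + Q$
$764 \left(-167\right) + l{\left(23,J{\left(5,-4 \right)} \right)} = 764 \left(-167\right) + \left(11 + 23\right) = -127588 + 34 = -127554$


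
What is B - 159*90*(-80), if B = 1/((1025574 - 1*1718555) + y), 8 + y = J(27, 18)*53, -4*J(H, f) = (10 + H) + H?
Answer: 794304597599/693837 ≈ 1.1448e+6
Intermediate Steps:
J(H, f) = -5/2 - H/2 (J(H, f) = -((10 + H) + H)/4 = -(10 + 2*H)/4 = -5/2 - H/2)
y = -856 (y = -8 + (-5/2 - ½*27)*53 = -8 + (-5/2 - 27/2)*53 = -8 - 16*53 = -8 - 848 = -856)
B = -1/693837 (B = 1/((1025574 - 1*1718555) - 856) = 1/((1025574 - 1718555) - 856) = 1/(-692981 - 856) = 1/(-693837) = -1/693837 ≈ -1.4413e-6)
B - 159*90*(-80) = -1/693837 - 159*90*(-80) = -1/693837 - 14310*(-80) = -1/693837 - 1*(-1144800) = -1/693837 + 1144800 = 794304597599/693837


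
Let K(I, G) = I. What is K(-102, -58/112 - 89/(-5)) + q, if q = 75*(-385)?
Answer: -28977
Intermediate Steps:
q = -28875
K(-102, -58/112 - 89/(-5)) + q = -102 - 28875 = -28977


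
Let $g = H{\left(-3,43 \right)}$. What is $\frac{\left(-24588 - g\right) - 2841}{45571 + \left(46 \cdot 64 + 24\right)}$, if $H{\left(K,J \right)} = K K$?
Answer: $- \frac{27438}{48539} \approx -0.56528$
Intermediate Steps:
$H{\left(K,J \right)} = K^{2}$
$g = 9$ ($g = \left(-3\right)^{2} = 9$)
$\frac{\left(-24588 - g\right) - 2841}{45571 + \left(46 \cdot 64 + 24\right)} = \frac{\left(-24588 - 9\right) - 2841}{45571 + \left(46 \cdot 64 + 24\right)} = \frac{\left(-24588 - 9\right) - 2841}{45571 + \left(2944 + 24\right)} = \frac{-24597 - 2841}{45571 + 2968} = - \frac{27438}{48539}$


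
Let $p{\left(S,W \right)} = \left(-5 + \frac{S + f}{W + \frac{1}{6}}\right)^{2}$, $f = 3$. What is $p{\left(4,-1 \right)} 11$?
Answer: $\frac{49379}{25} \approx 1975.2$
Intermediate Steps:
$p{\left(S,W \right)} = \left(-5 + \frac{3 + S}{\frac{1}{6} + W}\right)^{2}$ ($p{\left(S,W \right)} = \left(-5 + \frac{S + 3}{W + \frac{1}{6}}\right)^{2} = \left(-5 + \frac{3 + S}{W + \frac{1}{6}}\right)^{2} = \left(-5 + \frac{3 + S}{\frac{1}{6} + W}\right)^{2}$)
$p{\left(4,-1 \right)} 11 = \frac{\left(13 - -30 + 6 \cdot 4\right)^{2}}{\left(1 + 6 \left(-1\right)\right)^{2}} \cdot 11 = \frac{\left(13 + 30 + 24\right)^{2}}{\left(1 - 6\right)^{2}} \cdot 11 = \frac{67^{2}}{25} \cdot 11 = \frac{1}{25} \cdot 4489 \cdot 11 = \frac{4489}{25} \cdot 11 = \frac{49379}{25}$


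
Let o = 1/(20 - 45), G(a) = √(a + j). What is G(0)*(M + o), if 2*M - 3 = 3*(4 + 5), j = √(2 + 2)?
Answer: 374*√2/25 ≈ 21.157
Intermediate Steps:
j = 2 (j = √4 = 2)
G(a) = √(2 + a) (G(a) = √(a + 2) = √(2 + a))
o = -1/25 (o = 1/(-25) = -1/25 ≈ -0.040000)
M = 15 (M = 3/2 + (3*(4 + 5))/2 = 3/2 + (3*9)/2 = 3/2 + (½)*27 = 3/2 + 27/2 = 15)
G(0)*(M + o) = √(2 + 0)*(15 - 1/25) = √2*(374/25) = 374*√2/25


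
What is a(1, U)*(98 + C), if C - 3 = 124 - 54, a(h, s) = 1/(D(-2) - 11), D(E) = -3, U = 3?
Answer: -171/14 ≈ -12.214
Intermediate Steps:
a(h, s) = -1/14 (a(h, s) = 1/(-3 - 11) = 1/(-14) = -1/14)
C = 73 (C = 3 + (124 - 54) = 3 + 70 = 73)
a(1, U)*(98 + C) = -(98 + 73)/14 = -1/14*171 = -171/14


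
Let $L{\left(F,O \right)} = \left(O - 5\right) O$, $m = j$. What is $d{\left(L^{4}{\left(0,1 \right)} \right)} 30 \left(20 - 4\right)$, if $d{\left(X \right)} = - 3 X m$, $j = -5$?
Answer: $1843200$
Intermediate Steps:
$m = -5$
$L{\left(F,O \right)} = O \left(-5 + O\right)$ ($L{\left(F,O \right)} = \left(-5 + O\right) O = O \left(-5 + O\right)$)
$d{\left(X \right)} = 15 X$ ($d{\left(X \right)} = - 3 X \left(-5\right) = 15 X$)
$d{\left(L^{4}{\left(0,1 \right)} \right)} 30 \left(20 - 4\right) = 15 \left(1 \left(-5 + 1\right)\right)^{4} \cdot 30 \left(20 - 4\right) = 15 \left(1 \left(-4\right)\right)^{4} \cdot 30 \left(20 - 4\right) = 15 \left(-4\right)^{4} \cdot 30 \cdot 16 = 15 \cdot 256 \cdot 30 \cdot 16 = 3840 \cdot 30 \cdot 16 = 115200 \cdot 16 = 1843200$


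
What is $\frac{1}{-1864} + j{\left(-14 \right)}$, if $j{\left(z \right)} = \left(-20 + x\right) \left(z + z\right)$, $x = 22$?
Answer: $- \frac{104385}{1864} \approx -56.001$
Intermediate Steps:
$j{\left(z \right)} = 4 z$ ($j{\left(z \right)} = \left(-20 + 22\right) \left(z + z\right) = 2 \cdot 2 z = 4 z$)
$\frac{1}{-1864} + j{\left(-14 \right)} = \frac{1}{-1864} + 4 \left(-14\right) = - \frac{1}{1864} - 56 = - \frac{104385}{1864}$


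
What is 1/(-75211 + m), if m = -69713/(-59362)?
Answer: -59362/4464605669 ≈ -1.3296e-5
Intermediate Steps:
m = 69713/59362 (m = -69713*(-1/59362) = 69713/59362 ≈ 1.1744)
1/(-75211 + m) = 1/(-75211 + 69713/59362) = 1/(-4464605669/59362) = -59362/4464605669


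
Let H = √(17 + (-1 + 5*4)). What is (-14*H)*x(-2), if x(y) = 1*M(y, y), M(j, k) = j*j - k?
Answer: -504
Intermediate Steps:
M(j, k) = j² - k
x(y) = y² - y (x(y) = 1*(y² - y) = y² - y)
H = 6 (H = √(17 + (-1 + 20)) = √(17 + 19) = √36 = 6)
(-14*H)*x(-2) = (-14*6)*(-2*(-1 - 2)) = -(-168)*(-3) = -84*6 = -504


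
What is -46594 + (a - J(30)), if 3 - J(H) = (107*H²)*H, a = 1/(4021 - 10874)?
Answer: 19478987758/6853 ≈ 2.8424e+6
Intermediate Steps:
a = -1/6853 (a = 1/(-6853) = -1/6853 ≈ -0.00014592)
J(H) = 3 - 107*H³ (J(H) = 3 - 107*H²*H = 3 - 107*H³)
-46594 + (a - J(30)) = -46594 + (-1/6853 - (3 - 107*30³)) = -46594 + (-1/6853 - (3 - 107*27000)) = -46594 + (-1/6853 - (3 - 2889000)) = -46594 + (-1/6853 - 1*(-2888997)) = -46594 + (-1/6853 + 2888997) = -46594 + 19798296440/6853 = 19478987758/6853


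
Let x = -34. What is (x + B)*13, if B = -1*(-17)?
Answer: -221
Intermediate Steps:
B = 17
(x + B)*13 = (-34 + 17)*13 = -17*13 = -221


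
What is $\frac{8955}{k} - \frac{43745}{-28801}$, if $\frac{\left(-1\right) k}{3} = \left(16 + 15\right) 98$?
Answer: $\frac{46926325}{87497438} \approx 0.53632$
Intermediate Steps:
$k = -9114$ ($k = - 3 \left(16 + 15\right) 98 = - 3 \cdot 31 \cdot 98 = \left(-3\right) 3038 = -9114$)
$\frac{8955}{k} - \frac{43745}{-28801} = \frac{8955}{-9114} - \frac{43745}{-28801} = 8955 \left(- \frac{1}{9114}\right) - - \frac{43745}{28801} = - \frac{2985}{3038} + \frac{43745}{28801} = \frac{46926325}{87497438}$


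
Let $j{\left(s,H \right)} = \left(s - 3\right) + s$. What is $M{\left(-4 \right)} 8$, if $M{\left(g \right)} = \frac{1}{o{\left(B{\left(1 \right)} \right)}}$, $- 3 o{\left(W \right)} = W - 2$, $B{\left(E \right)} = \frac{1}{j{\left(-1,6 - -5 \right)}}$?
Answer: $\frac{120}{11} \approx 10.909$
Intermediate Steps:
$j{\left(s,H \right)} = -3 + 2 s$ ($j{\left(s,H \right)} = \left(-3 + s\right) + s = -3 + 2 s$)
$B{\left(E \right)} = - \frac{1}{5}$ ($B{\left(E \right)} = \frac{1}{-3 + 2 \left(-1\right)} = \frac{1}{-3 - 2} = \frac{1}{-5} = - \frac{1}{5}$)
$o{\left(W \right)} = \frac{2}{3} - \frac{W}{3}$ ($o{\left(W \right)} = - \frac{W - 2}{3} = - \frac{-2 + W}{3} = \frac{2}{3} - \frac{W}{3}$)
$M{\left(g \right)} = \frac{15}{11}$ ($M{\left(g \right)} = \frac{1}{\frac{2}{3} - - \frac{1}{15}} = \frac{1}{\frac{2}{3} + \frac{1}{15}} = \frac{1}{\frac{11}{15}} = \frac{15}{11}$)
$M{\left(-4 \right)} 8 = \frac{15}{11} \cdot 8 = \frac{120}{11}$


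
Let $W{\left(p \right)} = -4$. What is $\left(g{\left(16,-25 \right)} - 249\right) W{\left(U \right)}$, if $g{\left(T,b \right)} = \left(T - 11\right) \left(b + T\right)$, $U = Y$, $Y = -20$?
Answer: $1176$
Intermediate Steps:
$U = -20$
$g{\left(T,b \right)} = \left(-11 + T\right) \left(T + b\right)$
$\left(g{\left(16,-25 \right)} - 249\right) W{\left(U \right)} = \left(\left(16^{2} - 176 - -275 + 16 \left(-25\right)\right) - 249\right) \left(-4\right) = \left(\left(256 - 176 + 275 - 400\right) - 249\right) \left(-4\right) = \left(-45 - 249\right) \left(-4\right) = \left(-294\right) \left(-4\right) = 1176$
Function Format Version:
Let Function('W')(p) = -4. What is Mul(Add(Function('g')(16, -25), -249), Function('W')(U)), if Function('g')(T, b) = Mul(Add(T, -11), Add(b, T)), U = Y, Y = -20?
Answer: 1176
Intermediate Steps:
U = -20
Function('g')(T, b) = Mul(Add(-11, T), Add(T, b))
Mul(Add(Function('g')(16, -25), -249), Function('W')(U)) = Mul(Add(Add(Pow(16, 2), Mul(-11, 16), Mul(-11, -25), Mul(16, -25)), -249), -4) = Mul(Add(Add(256, -176, 275, -400), -249), -4) = Mul(Add(-45, -249), -4) = Mul(-294, -4) = 1176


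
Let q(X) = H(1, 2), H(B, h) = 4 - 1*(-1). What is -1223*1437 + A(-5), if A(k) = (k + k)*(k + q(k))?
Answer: -1757451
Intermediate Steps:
H(B, h) = 5 (H(B, h) = 4 + 1 = 5)
q(X) = 5
A(k) = 2*k*(5 + k) (A(k) = (k + k)*(k + 5) = (2*k)*(5 + k) = 2*k*(5 + k))
-1223*1437 + A(-5) = -1223*1437 + 2*(-5)*(5 - 5) = -1757451 + 2*(-5)*0 = -1757451 + 0 = -1757451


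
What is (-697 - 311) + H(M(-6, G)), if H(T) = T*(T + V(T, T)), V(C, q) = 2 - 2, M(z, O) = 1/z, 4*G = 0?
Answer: -36287/36 ≈ -1008.0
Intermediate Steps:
G = 0 (G = (¼)*0 = 0)
V(C, q) = 0
H(T) = T² (H(T) = T*(T + 0) = T*T = T²)
(-697 - 311) + H(M(-6, G)) = (-697 - 311) + (1/(-6))² = -1008 + (-⅙)² = -1008 + 1/36 = -36287/36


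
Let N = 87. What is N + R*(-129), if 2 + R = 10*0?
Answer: 345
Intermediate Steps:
R = -2 (R = -2 + 10*0 = -2 + 0 = -2)
N + R*(-129) = 87 - 2*(-129) = 87 + 258 = 345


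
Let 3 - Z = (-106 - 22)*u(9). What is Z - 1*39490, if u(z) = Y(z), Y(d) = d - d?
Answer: -39487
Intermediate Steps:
Y(d) = 0
u(z) = 0
Z = 3 (Z = 3 - (-106 - 22)*0 = 3 - (-128)*0 = 3 - 1*0 = 3 + 0 = 3)
Z - 1*39490 = 3 - 1*39490 = 3 - 39490 = -39487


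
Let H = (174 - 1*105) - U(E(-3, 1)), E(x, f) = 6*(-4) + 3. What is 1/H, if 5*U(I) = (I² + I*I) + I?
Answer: -5/516 ≈ -0.0096899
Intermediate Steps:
E(x, f) = -21 (E(x, f) = -24 + 3 = -21)
U(I) = I/5 + 2*I²/5 (U(I) = ((I² + I*I) + I)/5 = ((I² + I²) + I)/5 = (2*I² + I)/5 = (I + 2*I²)/5 = I/5 + 2*I²/5)
H = -516/5 (H = (174 - 1*105) - (-21)*(1 + 2*(-21))/5 = (174 - 105) - (-21)*(1 - 42)/5 = 69 - (-21)*(-41)/5 = 69 - 1*861/5 = 69 - 861/5 = -516/5 ≈ -103.20)
1/H = 1/(-516/5) = -5/516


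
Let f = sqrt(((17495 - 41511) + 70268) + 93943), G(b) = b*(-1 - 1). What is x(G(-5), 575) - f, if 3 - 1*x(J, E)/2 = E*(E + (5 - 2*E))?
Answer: 655506 - sqrt(140195) ≈ 6.5513e+5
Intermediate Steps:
G(b) = -2*b (G(b) = b*(-2) = -2*b)
x(J, E) = 6 - 2*E*(5 - E) (x(J, E) = 6 - 2*E*(E + (5 - 2*E)) = 6 - 2*E*(5 - E))
f = sqrt(140195) (f = sqrt((-24016 + 70268) + 93943) = sqrt(46252 + 93943) = sqrt(140195) ≈ 374.43)
x(G(-5), 575) - f = (6 - 10*575 + 2*575**2) - sqrt(140195) = (6 - 5750 + 2*330625) - sqrt(140195) = (6 - 5750 + 661250) - sqrt(140195) = 655506 - sqrt(140195)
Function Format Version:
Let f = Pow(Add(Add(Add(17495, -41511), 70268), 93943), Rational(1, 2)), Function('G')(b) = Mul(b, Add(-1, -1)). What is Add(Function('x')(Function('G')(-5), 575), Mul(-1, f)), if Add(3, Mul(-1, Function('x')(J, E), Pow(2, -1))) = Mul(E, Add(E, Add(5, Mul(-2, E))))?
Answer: Add(655506, Mul(-1, Pow(140195, Rational(1, 2)))) ≈ 6.5513e+5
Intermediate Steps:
Function('G')(b) = Mul(-2, b) (Function('G')(b) = Mul(b, -2) = Mul(-2, b))
Function('x')(J, E) = Add(6, Mul(-2, E, Add(5, Mul(-1, E)))) (Function('x')(J, E) = Add(6, Mul(-2, Mul(E, Add(E, Add(5, Mul(-2, E)))))) = Add(6, Mul(-2, Mul(E, Add(5, Mul(-1, E))))) = Add(6, Mul(-2, E, Add(5, Mul(-1, E)))))
f = Pow(140195, Rational(1, 2)) (f = Pow(Add(Add(-24016, 70268), 93943), Rational(1, 2)) = Pow(Add(46252, 93943), Rational(1, 2)) = Pow(140195, Rational(1, 2)) ≈ 374.43)
Add(Function('x')(Function('G')(-5), 575), Mul(-1, f)) = Add(Add(6, Mul(-10, 575), Mul(2, Pow(575, 2))), Mul(-1, Pow(140195, Rational(1, 2)))) = Add(Add(6, -5750, Mul(2, 330625)), Mul(-1, Pow(140195, Rational(1, 2)))) = Add(Add(6, -5750, 661250), Mul(-1, Pow(140195, Rational(1, 2)))) = Add(655506, Mul(-1, Pow(140195, Rational(1, 2))))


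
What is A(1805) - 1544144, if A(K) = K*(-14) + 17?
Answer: -1569397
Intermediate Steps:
A(K) = 17 - 14*K (A(K) = -14*K + 17 = 17 - 14*K)
A(1805) - 1544144 = (17 - 14*1805) - 1544144 = (17 - 25270) - 1544144 = -25253 - 1544144 = -1569397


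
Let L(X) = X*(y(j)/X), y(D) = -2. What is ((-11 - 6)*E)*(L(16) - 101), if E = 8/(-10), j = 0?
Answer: -7004/5 ≈ -1400.8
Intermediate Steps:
E = -⅘ (E = 8*(-⅒) = -⅘ ≈ -0.80000)
L(X) = -2 (L(X) = X*(-2/X) = -2)
((-11 - 6)*E)*(L(16) - 101) = ((-11 - 6)*(-⅘))*(-2 - 101) = -17*(-⅘)*(-103) = (68/5)*(-103) = -7004/5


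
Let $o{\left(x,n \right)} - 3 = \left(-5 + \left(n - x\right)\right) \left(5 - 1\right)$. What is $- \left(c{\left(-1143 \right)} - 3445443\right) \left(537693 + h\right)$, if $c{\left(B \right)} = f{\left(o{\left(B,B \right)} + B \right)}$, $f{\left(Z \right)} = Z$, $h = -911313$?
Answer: $-1287719812860$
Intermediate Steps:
$o{\left(x,n \right)} = -17 - 4 x + 4 n$ ($o{\left(x,n \right)} = 3 + \left(-5 + \left(n - x\right)\right) \left(5 - 1\right) = 3 + \left(-5 + n - x\right) 4 = 3 - \left(20 - 4 n + 4 x\right) = -17 - 4 x + 4 n$)
$c{\left(B \right)} = -17 + B$ ($c{\left(B \right)} = \left(-17 - 4 B + 4 B\right) + B = -17 + B$)
$- \left(c{\left(-1143 \right)} - 3445443\right) \left(537693 + h\right) = - \left(\left(-17 - 1143\right) - 3445443\right) \left(537693 - 911313\right) = - \left(-1160 - 3445443\right) \left(-373620\right) = - \left(-3446603\right) \left(-373620\right) = \left(-1\right) 1287719812860 = -1287719812860$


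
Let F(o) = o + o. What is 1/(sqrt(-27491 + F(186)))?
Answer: -I*sqrt(27119)/27119 ≈ -0.0060724*I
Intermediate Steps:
F(o) = 2*o
1/(sqrt(-27491 + F(186))) = 1/(sqrt(-27491 + 2*186)) = 1/(sqrt(-27491 + 372)) = 1/(sqrt(-27119)) = 1/(I*sqrt(27119)) = -I*sqrt(27119)/27119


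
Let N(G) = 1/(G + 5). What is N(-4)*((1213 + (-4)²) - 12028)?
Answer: -10799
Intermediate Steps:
N(G) = 1/(5 + G)
N(-4)*((1213 + (-4)²) - 12028) = ((1213 + (-4)²) - 12028)/(5 - 4) = ((1213 + 16) - 12028)/1 = 1*(1229 - 12028) = 1*(-10799) = -10799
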